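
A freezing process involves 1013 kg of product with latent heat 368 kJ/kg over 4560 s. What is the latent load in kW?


Q_lat = m * h_fg / t
Q_lat = 1013 * 368 / 4560
Q_lat = 81.75 kW

81.75


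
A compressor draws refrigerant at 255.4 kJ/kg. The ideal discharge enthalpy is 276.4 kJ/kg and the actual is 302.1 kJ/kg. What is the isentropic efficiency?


dh_ideal = 276.4 - 255.4 = 21.0 kJ/kg
dh_actual = 302.1 - 255.4 = 46.7 kJ/kg
eta_s = dh_ideal / dh_actual = 21.0 / 46.7
eta_s = 0.4497

0.4497


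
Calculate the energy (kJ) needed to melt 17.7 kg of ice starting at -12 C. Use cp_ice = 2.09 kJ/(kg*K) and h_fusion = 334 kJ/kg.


Sensible heat = cp * dT = 2.09 * 12 = 25.08 kJ/kg
Total per kg = 25.08 + 334 = 359.08 kJ/kg
Q = m * total = 17.7 * 359.08
Q = 6355.7 kJ

6355.7


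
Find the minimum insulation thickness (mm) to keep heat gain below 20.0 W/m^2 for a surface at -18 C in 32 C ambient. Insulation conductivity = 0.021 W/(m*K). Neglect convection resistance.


dT = 32 - (-18) = 50 K
thickness = k * dT / q_max * 1000
thickness = 0.021 * 50 / 20.0 * 1000
thickness = 52.5 mm

52.5


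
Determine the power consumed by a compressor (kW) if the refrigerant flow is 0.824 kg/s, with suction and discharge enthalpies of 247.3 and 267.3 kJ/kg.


dh = 267.3 - 247.3 = 20.0 kJ/kg
W = m_dot * dh = 0.824 * 20.0 = 16.48 kW

16.48


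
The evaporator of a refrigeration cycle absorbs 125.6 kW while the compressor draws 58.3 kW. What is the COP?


COP = Q_evap / W
COP = 125.6 / 58.3
COP = 2.154

2.154


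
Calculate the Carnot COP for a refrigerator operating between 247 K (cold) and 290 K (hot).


dT = 290 - 247 = 43 K
COP_carnot = T_cold / dT = 247 / 43
COP_carnot = 5.744

5.744


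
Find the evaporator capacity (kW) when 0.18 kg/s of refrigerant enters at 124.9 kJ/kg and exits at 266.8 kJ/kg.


dh = 266.8 - 124.9 = 141.9 kJ/kg
Q_evap = m_dot * dh = 0.18 * 141.9
Q_evap = 25.54 kW

25.54


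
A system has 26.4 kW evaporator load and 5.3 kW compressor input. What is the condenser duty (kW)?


Q_cond = Q_evap + W
Q_cond = 26.4 + 5.3
Q_cond = 31.7 kW

31.7


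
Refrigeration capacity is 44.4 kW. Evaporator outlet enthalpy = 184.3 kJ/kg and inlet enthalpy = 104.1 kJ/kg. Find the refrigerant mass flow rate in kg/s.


dh = 184.3 - 104.1 = 80.2 kJ/kg
m_dot = Q / dh = 44.4 / 80.2 = 0.5536 kg/s

0.5536


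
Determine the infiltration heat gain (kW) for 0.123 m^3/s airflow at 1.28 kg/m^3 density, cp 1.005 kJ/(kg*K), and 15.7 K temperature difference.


Q = V_dot * rho * cp * dT
Q = 0.123 * 1.28 * 1.005 * 15.7
Q = 2.484 kW

2.484


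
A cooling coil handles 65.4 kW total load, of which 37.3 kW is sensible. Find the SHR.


SHR = Q_sensible / Q_total
SHR = 37.3 / 65.4
SHR = 0.57

0.57


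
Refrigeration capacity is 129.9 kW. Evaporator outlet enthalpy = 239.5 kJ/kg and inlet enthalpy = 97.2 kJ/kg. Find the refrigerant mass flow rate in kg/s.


dh = 239.5 - 97.2 = 142.3 kJ/kg
m_dot = Q / dh = 129.9 / 142.3 = 0.9129 kg/s

0.9129


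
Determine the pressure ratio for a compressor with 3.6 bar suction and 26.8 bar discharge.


PR = P_high / P_low
PR = 26.8 / 3.6
PR = 7.444

7.444


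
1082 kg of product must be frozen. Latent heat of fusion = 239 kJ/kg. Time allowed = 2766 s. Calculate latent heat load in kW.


Q_lat = m * h_fg / t
Q_lat = 1082 * 239 / 2766
Q_lat = 93.49 kW

93.49


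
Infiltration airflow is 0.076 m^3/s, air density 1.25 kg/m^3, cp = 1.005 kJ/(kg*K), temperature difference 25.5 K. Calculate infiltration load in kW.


Q = V_dot * rho * cp * dT
Q = 0.076 * 1.25 * 1.005 * 25.5
Q = 2.435 kW

2.435


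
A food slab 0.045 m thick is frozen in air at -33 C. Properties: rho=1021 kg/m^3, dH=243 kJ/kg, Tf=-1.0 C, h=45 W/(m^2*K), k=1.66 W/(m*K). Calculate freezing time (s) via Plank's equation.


dT = -1.0 - (-33) = 32.0 K
term1 = a/(2h) = 0.045/(2*45) = 0.0005
term2 = a^2/(8k) = 0.045^2/(8*1.66) = 0.0001524849398
t = rho*dH*1000/dT * (term1 + term2)
t = 1021*243*1000/32.0 * (0.0005 + 0.0001524849398)
t = 5059 s

5059


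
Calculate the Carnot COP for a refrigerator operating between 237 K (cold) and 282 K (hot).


dT = 282 - 237 = 45 K
COP_carnot = T_cold / dT = 237 / 45
COP_carnot = 5.267

5.267


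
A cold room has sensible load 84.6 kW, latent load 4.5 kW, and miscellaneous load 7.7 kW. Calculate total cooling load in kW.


Q_total = Q_s + Q_l + Q_misc
Q_total = 84.6 + 4.5 + 7.7
Q_total = 96.8 kW

96.8


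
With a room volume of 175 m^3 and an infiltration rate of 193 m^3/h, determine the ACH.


ACH = flow / volume
ACH = 193 / 175
ACH = 1.103

1.103


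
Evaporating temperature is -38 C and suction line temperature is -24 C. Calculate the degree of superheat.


Superheat = T_suction - T_evap
Superheat = -24 - (-38)
Superheat = 14 K

14


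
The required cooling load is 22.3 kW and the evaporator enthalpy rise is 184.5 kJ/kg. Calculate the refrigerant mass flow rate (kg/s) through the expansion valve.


m_dot = Q / dh
m_dot = 22.3 / 184.5
m_dot = 0.1209 kg/s

0.1209


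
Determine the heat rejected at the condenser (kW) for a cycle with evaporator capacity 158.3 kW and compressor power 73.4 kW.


Q_cond = Q_evap + W
Q_cond = 158.3 + 73.4
Q_cond = 231.7 kW

231.7


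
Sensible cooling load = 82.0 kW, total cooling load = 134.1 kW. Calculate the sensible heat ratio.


SHR = Q_sensible / Q_total
SHR = 82.0 / 134.1
SHR = 0.611

0.611


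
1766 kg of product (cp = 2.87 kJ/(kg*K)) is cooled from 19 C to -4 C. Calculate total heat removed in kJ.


dT = 19 - (-4) = 23 K
Q = m * cp * dT = 1766 * 2.87 * 23
Q = 116574 kJ

116574


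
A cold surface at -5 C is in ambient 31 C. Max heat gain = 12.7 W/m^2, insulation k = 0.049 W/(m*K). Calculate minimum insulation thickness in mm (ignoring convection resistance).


dT = 31 - (-5) = 36 K
thickness = k * dT / q_max * 1000
thickness = 0.049 * 36 / 12.7 * 1000
thickness = 138.9 mm

138.9


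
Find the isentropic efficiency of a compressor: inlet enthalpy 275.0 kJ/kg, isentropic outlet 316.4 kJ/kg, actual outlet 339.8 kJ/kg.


dh_ideal = 316.4 - 275.0 = 41.4 kJ/kg
dh_actual = 339.8 - 275.0 = 64.8 kJ/kg
eta_s = dh_ideal / dh_actual = 41.4 / 64.8
eta_s = 0.6389

0.6389


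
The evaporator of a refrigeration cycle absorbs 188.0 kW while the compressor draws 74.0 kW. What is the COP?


COP = Q_evap / W
COP = 188.0 / 74.0
COP = 2.541

2.541


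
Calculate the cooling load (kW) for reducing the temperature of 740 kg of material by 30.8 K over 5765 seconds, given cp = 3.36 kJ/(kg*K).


Q = m * cp * dT / t
Q = 740 * 3.36 * 30.8 / 5765
Q = 13.284 kW

13.284


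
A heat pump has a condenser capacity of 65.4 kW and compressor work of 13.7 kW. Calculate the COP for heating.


COP_hp = Q_cond / W
COP_hp = 65.4 / 13.7
COP_hp = 4.774

4.774


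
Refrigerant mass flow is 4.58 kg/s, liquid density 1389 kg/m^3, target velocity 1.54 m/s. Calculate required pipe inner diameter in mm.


A = m_dot / (rho * v) = 4.58 / (1389 * 1.54) = 0.002141127411 m^2
d = sqrt(4*A/pi) * 1000
d = 52.2 mm

52.2


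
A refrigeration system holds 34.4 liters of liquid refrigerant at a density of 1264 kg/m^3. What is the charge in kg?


Charge = V * rho / 1000
Charge = 34.4 * 1264 / 1000
Charge = 43.48 kg

43.48


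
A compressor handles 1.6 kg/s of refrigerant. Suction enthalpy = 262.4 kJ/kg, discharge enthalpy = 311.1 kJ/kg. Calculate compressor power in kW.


dh = 311.1 - 262.4 = 48.7 kJ/kg
W = m_dot * dh = 1.6 * 48.7 = 77.92 kW

77.92


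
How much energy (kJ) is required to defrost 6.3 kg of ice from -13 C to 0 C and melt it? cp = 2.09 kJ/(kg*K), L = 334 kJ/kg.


Sensible heat = cp * dT = 2.09 * 13 = 27.17 kJ/kg
Total per kg = 27.17 + 334 = 361.17 kJ/kg
Q = m * total = 6.3 * 361.17
Q = 2275.4 kJ

2275.4


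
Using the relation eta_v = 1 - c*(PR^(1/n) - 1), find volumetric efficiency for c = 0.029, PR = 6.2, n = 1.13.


PR^(1/n) = 6.2^(1/1.13) = 5.02610531
eta_v = 1 - 0.029 * (5.02610531 - 1)
eta_v = 0.8832

0.8832


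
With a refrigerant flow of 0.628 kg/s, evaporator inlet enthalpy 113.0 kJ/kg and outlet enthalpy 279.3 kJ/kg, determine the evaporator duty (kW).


dh = 279.3 - 113.0 = 166.3 kJ/kg
Q_evap = m_dot * dh = 0.628 * 166.3
Q_evap = 104.44 kW

104.44


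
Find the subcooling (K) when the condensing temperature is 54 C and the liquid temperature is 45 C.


Subcooling = T_cond - T_liquid
Subcooling = 54 - 45
Subcooling = 9 K

9


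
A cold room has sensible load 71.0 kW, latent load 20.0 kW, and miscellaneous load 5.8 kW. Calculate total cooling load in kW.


Q_total = Q_s + Q_l + Q_misc
Q_total = 71.0 + 20.0 + 5.8
Q_total = 96.8 kW

96.8


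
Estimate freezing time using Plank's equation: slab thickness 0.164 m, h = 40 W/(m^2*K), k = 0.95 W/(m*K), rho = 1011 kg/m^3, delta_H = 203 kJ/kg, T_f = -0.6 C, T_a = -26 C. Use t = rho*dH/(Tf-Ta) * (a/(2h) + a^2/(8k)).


dT = -0.6 - (-26) = 25.4 K
term1 = a/(2h) = 0.164/(2*40) = 0.00205
term2 = a^2/(8k) = 0.164^2/(8*0.95) = 0.003538947368
t = rho*dH*1000/dT * (term1 + term2)
t = 1011*203*1000/25.4 * (0.00205 + 0.003538947368)
t = 45159 s

45159


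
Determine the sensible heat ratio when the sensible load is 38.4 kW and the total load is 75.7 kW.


SHR = Q_sensible / Q_total
SHR = 38.4 / 75.7
SHR = 0.507

0.507


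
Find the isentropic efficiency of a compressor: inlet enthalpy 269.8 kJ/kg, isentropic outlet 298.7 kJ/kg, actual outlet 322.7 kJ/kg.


dh_ideal = 298.7 - 269.8 = 28.9 kJ/kg
dh_actual = 322.7 - 269.8 = 52.9 kJ/kg
eta_s = dh_ideal / dh_actual = 28.9 / 52.9
eta_s = 0.5463

0.5463


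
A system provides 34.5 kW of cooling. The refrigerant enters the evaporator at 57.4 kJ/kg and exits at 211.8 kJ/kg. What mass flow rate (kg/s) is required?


dh = 211.8 - 57.4 = 154.4 kJ/kg
m_dot = Q / dh = 34.5 / 154.4 = 0.2234 kg/s

0.2234


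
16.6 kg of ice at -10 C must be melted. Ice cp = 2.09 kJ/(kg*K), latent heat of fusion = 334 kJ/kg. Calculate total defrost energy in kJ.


Sensible heat = cp * dT = 2.09 * 10 = 20.9 kJ/kg
Total per kg = 20.9 + 334 = 354.9 kJ/kg
Q = m * total = 16.6 * 354.9
Q = 5891.3 kJ

5891.3


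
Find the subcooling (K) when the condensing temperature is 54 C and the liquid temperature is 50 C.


Subcooling = T_cond - T_liquid
Subcooling = 54 - 50
Subcooling = 4 K

4


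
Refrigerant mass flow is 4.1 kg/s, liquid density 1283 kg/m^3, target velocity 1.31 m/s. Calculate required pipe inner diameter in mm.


A = m_dot / (rho * v) = 4.1 / (1283 * 1.31) = 0.002439416206 m^2
d = sqrt(4*A/pi) * 1000
d = 55.7 mm

55.7


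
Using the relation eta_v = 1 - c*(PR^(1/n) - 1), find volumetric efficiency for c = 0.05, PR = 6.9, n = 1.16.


PR^(1/n) = 6.9^(1/1.16) = 5.2862265
eta_v = 1 - 0.05 * (5.2862265 - 1)
eta_v = 0.7857

0.7857


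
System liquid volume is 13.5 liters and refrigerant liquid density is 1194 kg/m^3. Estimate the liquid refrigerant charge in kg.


Charge = V * rho / 1000
Charge = 13.5 * 1194 / 1000
Charge = 16.12 kg

16.12


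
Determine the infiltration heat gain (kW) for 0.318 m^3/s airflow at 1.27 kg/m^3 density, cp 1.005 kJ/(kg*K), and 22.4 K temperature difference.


Q = V_dot * rho * cp * dT
Q = 0.318 * 1.27 * 1.005 * 22.4
Q = 9.092 kW

9.092


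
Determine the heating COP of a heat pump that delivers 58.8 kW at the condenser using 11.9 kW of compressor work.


COP_hp = Q_cond / W
COP_hp = 58.8 / 11.9
COP_hp = 4.941

4.941


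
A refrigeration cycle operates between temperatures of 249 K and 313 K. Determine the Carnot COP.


dT = 313 - 249 = 64 K
COP_carnot = T_cold / dT = 249 / 64
COP_carnot = 3.891

3.891


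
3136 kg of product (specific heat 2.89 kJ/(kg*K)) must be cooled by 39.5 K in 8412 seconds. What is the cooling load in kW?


Q = m * cp * dT / t
Q = 3136 * 2.89 * 39.5 / 8412
Q = 42.557 kW

42.557


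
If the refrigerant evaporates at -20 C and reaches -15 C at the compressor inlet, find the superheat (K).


Superheat = T_suction - T_evap
Superheat = -15 - (-20)
Superheat = 5 K

5


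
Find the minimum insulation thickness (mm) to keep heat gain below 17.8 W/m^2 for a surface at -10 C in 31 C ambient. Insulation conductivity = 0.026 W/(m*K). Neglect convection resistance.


dT = 31 - (-10) = 41 K
thickness = k * dT / q_max * 1000
thickness = 0.026 * 41 / 17.8 * 1000
thickness = 59.9 mm

59.9


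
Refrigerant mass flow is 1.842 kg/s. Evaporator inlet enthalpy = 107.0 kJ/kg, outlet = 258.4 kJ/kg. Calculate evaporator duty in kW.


dh = 258.4 - 107.0 = 151.4 kJ/kg
Q_evap = m_dot * dh = 1.842 * 151.4
Q_evap = 278.88 kW

278.88


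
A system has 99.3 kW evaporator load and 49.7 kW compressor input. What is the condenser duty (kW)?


Q_cond = Q_evap + W
Q_cond = 99.3 + 49.7
Q_cond = 149.0 kW

149.0


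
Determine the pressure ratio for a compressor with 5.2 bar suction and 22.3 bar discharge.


PR = P_high / P_low
PR = 22.3 / 5.2
PR = 4.288

4.288


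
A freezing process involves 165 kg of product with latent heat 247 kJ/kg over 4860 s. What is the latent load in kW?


Q_lat = m * h_fg / t
Q_lat = 165 * 247 / 4860
Q_lat = 8.39 kW

8.39


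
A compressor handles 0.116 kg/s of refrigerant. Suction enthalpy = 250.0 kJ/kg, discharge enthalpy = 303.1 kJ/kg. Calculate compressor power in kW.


dh = 303.1 - 250.0 = 53.1 kJ/kg
W = m_dot * dh = 0.116 * 53.1 = 6.16 kW

6.16


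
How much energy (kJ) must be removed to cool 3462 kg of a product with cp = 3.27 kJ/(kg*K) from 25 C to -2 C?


dT = 25 - (-2) = 27 K
Q = m * cp * dT = 3462 * 3.27 * 27
Q = 305660 kJ

305660


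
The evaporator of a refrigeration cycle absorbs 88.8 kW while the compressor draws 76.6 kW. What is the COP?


COP = Q_evap / W
COP = 88.8 / 76.6
COP = 1.159

1.159


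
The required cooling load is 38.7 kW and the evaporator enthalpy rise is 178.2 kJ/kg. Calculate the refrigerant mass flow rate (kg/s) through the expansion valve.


m_dot = Q / dh
m_dot = 38.7 / 178.2
m_dot = 0.2172 kg/s

0.2172


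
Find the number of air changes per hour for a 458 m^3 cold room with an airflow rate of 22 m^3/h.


ACH = flow / volume
ACH = 22 / 458
ACH = 0.048

0.048


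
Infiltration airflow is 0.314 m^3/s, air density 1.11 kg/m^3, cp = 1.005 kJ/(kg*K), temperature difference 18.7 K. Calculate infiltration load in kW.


Q = V_dot * rho * cp * dT
Q = 0.314 * 1.11 * 1.005 * 18.7
Q = 6.55 kW

6.55


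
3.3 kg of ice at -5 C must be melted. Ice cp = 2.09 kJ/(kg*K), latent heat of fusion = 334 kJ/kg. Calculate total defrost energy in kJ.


Sensible heat = cp * dT = 2.09 * 5 = 10.45 kJ/kg
Total per kg = 10.45 + 334 = 344.45 kJ/kg
Q = m * total = 3.3 * 344.45
Q = 1136.7 kJ

1136.7


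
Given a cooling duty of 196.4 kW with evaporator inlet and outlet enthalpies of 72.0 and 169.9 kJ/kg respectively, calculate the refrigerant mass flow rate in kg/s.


dh = 169.9 - 72.0 = 97.9 kJ/kg
m_dot = Q / dh = 196.4 / 97.9 = 2.0061 kg/s

2.0061


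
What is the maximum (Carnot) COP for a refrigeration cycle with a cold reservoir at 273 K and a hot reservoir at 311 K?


dT = 311 - 273 = 38 K
COP_carnot = T_cold / dT = 273 / 38
COP_carnot = 7.184

7.184


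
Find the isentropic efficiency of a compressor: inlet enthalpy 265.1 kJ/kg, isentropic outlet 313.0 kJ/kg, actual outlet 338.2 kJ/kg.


dh_ideal = 313.0 - 265.1 = 47.9 kJ/kg
dh_actual = 338.2 - 265.1 = 73.1 kJ/kg
eta_s = dh_ideal / dh_actual = 47.9 / 73.1
eta_s = 0.6553

0.6553


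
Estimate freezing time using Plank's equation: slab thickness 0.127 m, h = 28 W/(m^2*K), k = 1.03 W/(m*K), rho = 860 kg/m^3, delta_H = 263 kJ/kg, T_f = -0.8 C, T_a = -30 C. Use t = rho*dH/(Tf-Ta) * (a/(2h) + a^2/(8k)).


dT = -0.8 - (-30) = 29.2 K
term1 = a/(2h) = 0.127/(2*28) = 0.002267857143
term2 = a^2/(8k) = 0.127^2/(8*1.03) = 0.001957402913
t = rho*dH*1000/dT * (term1 + term2)
t = 860*263*1000/29.2 * (0.002267857143 + 0.001957402913)
t = 32728 s

32728


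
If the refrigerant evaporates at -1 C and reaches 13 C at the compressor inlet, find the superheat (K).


Superheat = T_suction - T_evap
Superheat = 13 - (-1)
Superheat = 14 K

14


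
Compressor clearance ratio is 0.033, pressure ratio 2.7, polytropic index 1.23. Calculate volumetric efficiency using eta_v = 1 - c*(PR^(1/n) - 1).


PR^(1/n) = 2.7^(1/1.23) = 2.24234404
eta_v = 1 - 0.033 * (2.24234404 - 1)
eta_v = 0.959

0.959


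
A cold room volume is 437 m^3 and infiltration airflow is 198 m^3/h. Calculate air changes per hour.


ACH = flow / volume
ACH = 198 / 437
ACH = 0.453

0.453


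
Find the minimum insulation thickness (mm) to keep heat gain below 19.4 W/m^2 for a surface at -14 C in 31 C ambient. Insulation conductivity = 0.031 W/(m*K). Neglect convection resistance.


dT = 31 - (-14) = 45 K
thickness = k * dT / q_max * 1000
thickness = 0.031 * 45 / 19.4 * 1000
thickness = 71.9 mm

71.9


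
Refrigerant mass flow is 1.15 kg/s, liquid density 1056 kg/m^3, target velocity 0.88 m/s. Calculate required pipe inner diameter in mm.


A = m_dot / (rho * v) = 1.15 / (1056 * 0.88) = 0.001237517218 m^2
d = sqrt(4*A/pi) * 1000
d = 39.7 mm

39.7


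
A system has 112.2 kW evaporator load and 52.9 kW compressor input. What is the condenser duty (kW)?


Q_cond = Q_evap + W
Q_cond = 112.2 + 52.9
Q_cond = 165.1 kW

165.1


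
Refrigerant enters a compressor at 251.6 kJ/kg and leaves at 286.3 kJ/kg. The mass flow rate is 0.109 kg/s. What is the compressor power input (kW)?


dh = 286.3 - 251.6 = 34.7 kJ/kg
W = m_dot * dh = 0.109 * 34.7 = 3.78 kW

3.78


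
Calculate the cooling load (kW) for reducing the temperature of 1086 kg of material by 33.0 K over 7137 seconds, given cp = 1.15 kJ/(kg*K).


Q = m * cp * dT / t
Q = 1086 * 1.15 * 33.0 / 7137
Q = 5.775 kW

5.775


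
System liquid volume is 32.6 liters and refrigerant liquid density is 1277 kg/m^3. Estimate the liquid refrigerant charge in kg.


Charge = V * rho / 1000
Charge = 32.6 * 1277 / 1000
Charge = 41.63 kg

41.63


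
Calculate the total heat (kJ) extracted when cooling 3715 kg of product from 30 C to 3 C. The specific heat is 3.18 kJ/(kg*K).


dT = 30 - (3) = 27 K
Q = m * cp * dT = 3715 * 3.18 * 27
Q = 318970 kJ

318970


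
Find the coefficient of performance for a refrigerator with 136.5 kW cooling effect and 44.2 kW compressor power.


COP = Q_evap / W
COP = 136.5 / 44.2
COP = 3.088

3.088


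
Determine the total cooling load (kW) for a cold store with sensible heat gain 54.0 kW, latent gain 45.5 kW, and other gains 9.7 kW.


Q_total = Q_s + Q_l + Q_misc
Q_total = 54.0 + 45.5 + 9.7
Q_total = 109.2 kW

109.2


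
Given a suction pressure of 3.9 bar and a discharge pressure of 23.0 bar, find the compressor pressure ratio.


PR = P_high / P_low
PR = 23.0 / 3.9
PR = 5.897

5.897


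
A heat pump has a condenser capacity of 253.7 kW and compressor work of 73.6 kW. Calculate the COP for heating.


COP_hp = Q_cond / W
COP_hp = 253.7 / 73.6
COP_hp = 3.447

3.447


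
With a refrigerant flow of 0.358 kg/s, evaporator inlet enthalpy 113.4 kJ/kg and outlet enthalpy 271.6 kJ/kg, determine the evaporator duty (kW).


dh = 271.6 - 113.4 = 158.2 kJ/kg
Q_evap = m_dot * dh = 0.358 * 158.2
Q_evap = 56.64 kW

56.64


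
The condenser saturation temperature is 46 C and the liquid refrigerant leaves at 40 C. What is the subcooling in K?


Subcooling = T_cond - T_liquid
Subcooling = 46 - 40
Subcooling = 6 K

6


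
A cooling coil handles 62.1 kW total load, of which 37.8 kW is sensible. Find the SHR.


SHR = Q_sensible / Q_total
SHR = 37.8 / 62.1
SHR = 0.609

0.609


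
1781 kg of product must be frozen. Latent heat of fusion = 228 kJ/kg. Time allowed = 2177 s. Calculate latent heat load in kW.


Q_lat = m * h_fg / t
Q_lat = 1781 * 228 / 2177
Q_lat = 186.53 kW

186.53


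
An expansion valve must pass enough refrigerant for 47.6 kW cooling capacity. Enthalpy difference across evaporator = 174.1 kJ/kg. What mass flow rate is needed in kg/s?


m_dot = Q / dh
m_dot = 47.6 / 174.1
m_dot = 0.2734 kg/s

0.2734


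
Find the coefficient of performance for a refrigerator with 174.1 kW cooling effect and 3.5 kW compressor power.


COP = Q_evap / W
COP = 174.1 / 3.5
COP = 49.743

49.743


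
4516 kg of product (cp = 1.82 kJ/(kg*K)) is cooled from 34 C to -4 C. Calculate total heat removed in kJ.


dT = 34 - (-4) = 38 K
Q = m * cp * dT = 4516 * 1.82 * 38
Q = 312327 kJ

312327


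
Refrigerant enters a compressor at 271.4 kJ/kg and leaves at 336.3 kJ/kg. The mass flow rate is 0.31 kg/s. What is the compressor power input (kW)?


dh = 336.3 - 271.4 = 64.9 kJ/kg
W = m_dot * dh = 0.31 * 64.9 = 20.12 kW

20.12


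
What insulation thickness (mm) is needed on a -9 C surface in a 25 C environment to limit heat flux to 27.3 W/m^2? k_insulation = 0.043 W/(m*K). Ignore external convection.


dT = 25 - (-9) = 34 K
thickness = k * dT / q_max * 1000
thickness = 0.043 * 34 / 27.3 * 1000
thickness = 53.6 mm

53.6


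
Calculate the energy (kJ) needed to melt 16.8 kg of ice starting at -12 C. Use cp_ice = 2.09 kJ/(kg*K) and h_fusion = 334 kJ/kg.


Sensible heat = cp * dT = 2.09 * 12 = 25.08 kJ/kg
Total per kg = 25.08 + 334 = 359.08 kJ/kg
Q = m * total = 16.8 * 359.08
Q = 6032.5 kJ

6032.5


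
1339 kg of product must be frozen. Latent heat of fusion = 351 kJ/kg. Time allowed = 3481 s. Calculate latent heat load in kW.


Q_lat = m * h_fg / t
Q_lat = 1339 * 351 / 3481
Q_lat = 135.02 kW

135.02


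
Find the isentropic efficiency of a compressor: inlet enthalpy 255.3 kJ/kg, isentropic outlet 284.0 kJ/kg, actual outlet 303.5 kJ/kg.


dh_ideal = 284.0 - 255.3 = 28.7 kJ/kg
dh_actual = 303.5 - 255.3 = 48.2 kJ/kg
eta_s = dh_ideal / dh_actual = 28.7 / 48.2
eta_s = 0.5954

0.5954


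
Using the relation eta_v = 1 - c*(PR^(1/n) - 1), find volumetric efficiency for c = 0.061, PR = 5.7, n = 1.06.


PR^(1/n) = 5.7^(1/1.06) = 5.16522788
eta_v = 1 - 0.061 * (5.16522788 - 1)
eta_v = 0.7459

0.7459


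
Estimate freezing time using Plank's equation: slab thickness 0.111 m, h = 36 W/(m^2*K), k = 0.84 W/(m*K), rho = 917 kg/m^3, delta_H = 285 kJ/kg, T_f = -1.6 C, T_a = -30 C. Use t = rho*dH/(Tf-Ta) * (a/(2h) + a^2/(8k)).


dT = -1.6 - (-30) = 28.4 K
term1 = a/(2h) = 0.111/(2*36) = 0.001541666667
term2 = a^2/(8k) = 0.111^2/(8*0.84) = 0.001833482143
t = rho*dH*1000/dT * (term1 + term2)
t = 917*285*1000/28.4 * (0.001541666667 + 0.001833482143)
t = 31059 s

31059


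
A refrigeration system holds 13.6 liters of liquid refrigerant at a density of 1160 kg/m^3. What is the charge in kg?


Charge = V * rho / 1000
Charge = 13.6 * 1160 / 1000
Charge = 15.78 kg

15.78


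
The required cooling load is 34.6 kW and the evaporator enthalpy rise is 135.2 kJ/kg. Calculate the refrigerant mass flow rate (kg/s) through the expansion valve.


m_dot = Q / dh
m_dot = 34.6 / 135.2
m_dot = 0.2559 kg/s

0.2559


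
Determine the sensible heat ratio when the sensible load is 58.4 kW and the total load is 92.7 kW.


SHR = Q_sensible / Q_total
SHR = 58.4 / 92.7
SHR = 0.63

0.63


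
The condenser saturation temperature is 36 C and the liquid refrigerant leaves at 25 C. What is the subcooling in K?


Subcooling = T_cond - T_liquid
Subcooling = 36 - 25
Subcooling = 11 K

11


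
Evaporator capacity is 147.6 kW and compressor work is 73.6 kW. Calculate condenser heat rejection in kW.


Q_cond = Q_evap + W
Q_cond = 147.6 + 73.6
Q_cond = 221.2 kW

221.2


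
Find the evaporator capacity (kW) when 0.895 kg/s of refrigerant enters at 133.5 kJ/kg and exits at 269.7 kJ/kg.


dh = 269.7 - 133.5 = 136.2 kJ/kg
Q_evap = m_dot * dh = 0.895 * 136.2
Q_evap = 121.9 kW

121.9


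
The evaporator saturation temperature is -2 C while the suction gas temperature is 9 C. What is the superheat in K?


Superheat = T_suction - T_evap
Superheat = 9 - (-2)
Superheat = 11 K

11


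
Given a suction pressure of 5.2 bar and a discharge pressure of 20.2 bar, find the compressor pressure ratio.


PR = P_high / P_low
PR = 20.2 / 5.2
PR = 3.885

3.885


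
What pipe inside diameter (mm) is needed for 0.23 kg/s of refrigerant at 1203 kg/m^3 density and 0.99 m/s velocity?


A = m_dot / (rho * v) = 0.23 / (1203 * 0.99) = 0.0001931198939 m^2
d = sqrt(4*A/pi) * 1000
d = 15.7 mm

15.7


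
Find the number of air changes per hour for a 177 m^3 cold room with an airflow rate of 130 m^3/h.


ACH = flow / volume
ACH = 130 / 177
ACH = 0.734

0.734


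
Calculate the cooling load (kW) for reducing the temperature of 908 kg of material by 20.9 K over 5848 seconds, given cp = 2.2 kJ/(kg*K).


Q = m * cp * dT / t
Q = 908 * 2.2 * 20.9 / 5848
Q = 7.139 kW

7.139


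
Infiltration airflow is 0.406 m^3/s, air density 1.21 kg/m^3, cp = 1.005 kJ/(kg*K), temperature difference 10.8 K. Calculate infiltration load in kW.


Q = V_dot * rho * cp * dT
Q = 0.406 * 1.21 * 1.005 * 10.8
Q = 5.332 kW

5.332


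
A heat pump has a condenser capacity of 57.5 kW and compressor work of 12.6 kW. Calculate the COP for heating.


COP_hp = Q_cond / W
COP_hp = 57.5 / 12.6
COP_hp = 4.563

4.563


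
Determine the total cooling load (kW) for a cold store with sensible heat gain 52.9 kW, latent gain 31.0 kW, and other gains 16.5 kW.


Q_total = Q_s + Q_l + Q_misc
Q_total = 52.9 + 31.0 + 16.5
Q_total = 100.4 kW

100.4


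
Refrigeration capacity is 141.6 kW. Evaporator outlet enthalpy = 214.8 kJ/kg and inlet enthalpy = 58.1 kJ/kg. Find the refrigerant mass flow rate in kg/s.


dh = 214.8 - 58.1 = 156.7 kJ/kg
m_dot = Q / dh = 141.6 / 156.7 = 0.9036 kg/s

0.9036


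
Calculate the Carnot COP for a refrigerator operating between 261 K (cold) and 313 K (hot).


dT = 313 - 261 = 52 K
COP_carnot = T_cold / dT = 261 / 52
COP_carnot = 5.019

5.019


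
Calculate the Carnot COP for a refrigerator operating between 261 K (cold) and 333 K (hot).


dT = 333 - 261 = 72 K
COP_carnot = T_cold / dT = 261 / 72
COP_carnot = 3.625

3.625


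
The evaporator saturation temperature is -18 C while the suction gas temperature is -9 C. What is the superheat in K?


Superheat = T_suction - T_evap
Superheat = -9 - (-18)
Superheat = 9 K

9


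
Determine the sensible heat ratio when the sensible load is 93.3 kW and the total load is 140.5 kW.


SHR = Q_sensible / Q_total
SHR = 93.3 / 140.5
SHR = 0.664

0.664


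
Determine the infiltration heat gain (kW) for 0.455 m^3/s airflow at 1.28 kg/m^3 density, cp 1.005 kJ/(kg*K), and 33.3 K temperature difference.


Q = V_dot * rho * cp * dT
Q = 0.455 * 1.28 * 1.005 * 33.3
Q = 19.491 kW

19.491


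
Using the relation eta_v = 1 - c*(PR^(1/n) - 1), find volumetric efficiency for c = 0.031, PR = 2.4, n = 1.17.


PR^(1/n) = 2.4^(1/1.17) = 2.11332784
eta_v = 1 - 0.031 * (2.11332784 - 1)
eta_v = 0.9655

0.9655


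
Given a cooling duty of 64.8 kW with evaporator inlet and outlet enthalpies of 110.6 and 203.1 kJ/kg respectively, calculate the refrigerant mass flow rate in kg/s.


dh = 203.1 - 110.6 = 92.5 kJ/kg
m_dot = Q / dh = 64.8 / 92.5 = 0.7005 kg/s

0.7005


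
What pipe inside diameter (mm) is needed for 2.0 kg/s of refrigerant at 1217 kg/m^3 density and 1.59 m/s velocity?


A = m_dot / (rho * v) = 2.0 / (1217 * 1.59) = 0.001033575707 m^2
d = sqrt(4*A/pi) * 1000
d = 36.3 mm

36.3


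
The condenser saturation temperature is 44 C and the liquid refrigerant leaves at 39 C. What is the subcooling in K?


Subcooling = T_cond - T_liquid
Subcooling = 44 - 39
Subcooling = 5 K

5


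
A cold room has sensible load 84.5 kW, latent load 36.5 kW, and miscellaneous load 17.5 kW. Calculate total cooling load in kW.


Q_total = Q_s + Q_l + Q_misc
Q_total = 84.5 + 36.5 + 17.5
Q_total = 138.5 kW

138.5


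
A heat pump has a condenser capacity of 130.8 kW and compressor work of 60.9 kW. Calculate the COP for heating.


COP_hp = Q_cond / W
COP_hp = 130.8 / 60.9
COP_hp = 2.148

2.148


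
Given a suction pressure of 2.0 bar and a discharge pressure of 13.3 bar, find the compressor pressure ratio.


PR = P_high / P_low
PR = 13.3 / 2.0
PR = 6.65

6.65


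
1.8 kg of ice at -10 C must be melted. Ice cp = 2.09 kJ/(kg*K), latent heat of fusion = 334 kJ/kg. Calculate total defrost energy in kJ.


Sensible heat = cp * dT = 2.09 * 10 = 20.9 kJ/kg
Total per kg = 20.9 + 334 = 354.9 kJ/kg
Q = m * total = 1.8 * 354.9
Q = 638.8 kJ

638.8


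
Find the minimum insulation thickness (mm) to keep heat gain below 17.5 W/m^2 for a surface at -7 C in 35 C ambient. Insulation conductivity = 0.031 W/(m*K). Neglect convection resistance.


dT = 35 - (-7) = 42 K
thickness = k * dT / q_max * 1000
thickness = 0.031 * 42 / 17.5 * 1000
thickness = 74.4 mm

74.4


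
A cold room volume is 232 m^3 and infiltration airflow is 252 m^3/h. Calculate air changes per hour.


ACH = flow / volume
ACH = 252 / 232
ACH = 1.086

1.086


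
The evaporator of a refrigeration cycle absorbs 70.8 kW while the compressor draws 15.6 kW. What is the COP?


COP = Q_evap / W
COP = 70.8 / 15.6
COP = 4.538

4.538


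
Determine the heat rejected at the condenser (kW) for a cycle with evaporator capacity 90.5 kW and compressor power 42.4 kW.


Q_cond = Q_evap + W
Q_cond = 90.5 + 42.4
Q_cond = 132.9 kW

132.9


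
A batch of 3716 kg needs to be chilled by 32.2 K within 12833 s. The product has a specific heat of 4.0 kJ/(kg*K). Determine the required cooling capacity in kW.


Q = m * cp * dT / t
Q = 3716 * 4.0 * 32.2 / 12833
Q = 37.296 kW

37.296


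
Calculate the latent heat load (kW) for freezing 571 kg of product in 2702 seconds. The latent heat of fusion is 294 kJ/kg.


Q_lat = m * h_fg / t
Q_lat = 571 * 294 / 2702
Q_lat = 62.13 kW

62.13


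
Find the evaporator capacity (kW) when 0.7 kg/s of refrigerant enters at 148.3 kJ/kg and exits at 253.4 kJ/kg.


dh = 253.4 - 148.3 = 105.1 kJ/kg
Q_evap = m_dot * dh = 0.7 * 105.1
Q_evap = 73.57 kW

73.57


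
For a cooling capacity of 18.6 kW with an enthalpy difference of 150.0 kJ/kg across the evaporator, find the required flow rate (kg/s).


m_dot = Q / dh
m_dot = 18.6 / 150.0
m_dot = 0.124 kg/s

0.124


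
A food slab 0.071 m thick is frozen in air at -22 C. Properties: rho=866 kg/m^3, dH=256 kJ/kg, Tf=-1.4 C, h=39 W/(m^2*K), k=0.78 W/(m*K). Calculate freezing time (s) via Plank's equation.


dT = -1.4 - (-22) = 20.6 K
term1 = a/(2h) = 0.071/(2*39) = 0.0009102564103
term2 = a^2/(8k) = 0.071^2/(8*0.78) = 0.0008078525641
t = rho*dH*1000/dT * (term1 + term2)
t = 866*256*1000/20.6 * (0.0009102564103 + 0.0008078525641)
t = 18490 s

18490


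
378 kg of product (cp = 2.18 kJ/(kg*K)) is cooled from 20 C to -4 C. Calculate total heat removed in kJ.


dT = 20 - (-4) = 24 K
Q = m * cp * dT = 378 * 2.18 * 24
Q = 19777 kJ

19777


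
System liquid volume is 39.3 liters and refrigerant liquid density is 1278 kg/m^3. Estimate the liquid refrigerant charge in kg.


Charge = V * rho / 1000
Charge = 39.3 * 1278 / 1000
Charge = 50.23 kg

50.23


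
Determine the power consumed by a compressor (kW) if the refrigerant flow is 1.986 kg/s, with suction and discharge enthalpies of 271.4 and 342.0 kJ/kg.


dh = 342.0 - 271.4 = 70.6 kJ/kg
W = m_dot * dh = 1.986 * 70.6 = 140.21 kW

140.21


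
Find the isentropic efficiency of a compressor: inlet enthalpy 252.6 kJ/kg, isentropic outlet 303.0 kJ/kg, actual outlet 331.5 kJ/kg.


dh_ideal = 303.0 - 252.6 = 50.4 kJ/kg
dh_actual = 331.5 - 252.6 = 78.9 kJ/kg
eta_s = dh_ideal / dh_actual = 50.4 / 78.9
eta_s = 0.6388

0.6388


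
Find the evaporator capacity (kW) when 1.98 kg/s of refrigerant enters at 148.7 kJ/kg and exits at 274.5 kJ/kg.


dh = 274.5 - 148.7 = 125.8 kJ/kg
Q_evap = m_dot * dh = 1.98 * 125.8
Q_evap = 249.08 kW

249.08


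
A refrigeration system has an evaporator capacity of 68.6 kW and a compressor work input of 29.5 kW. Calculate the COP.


COP = Q_evap / W
COP = 68.6 / 29.5
COP = 2.325

2.325


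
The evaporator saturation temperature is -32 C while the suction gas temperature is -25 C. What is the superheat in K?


Superheat = T_suction - T_evap
Superheat = -25 - (-32)
Superheat = 7 K

7


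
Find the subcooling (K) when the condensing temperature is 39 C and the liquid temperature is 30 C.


Subcooling = T_cond - T_liquid
Subcooling = 39 - 30
Subcooling = 9 K

9


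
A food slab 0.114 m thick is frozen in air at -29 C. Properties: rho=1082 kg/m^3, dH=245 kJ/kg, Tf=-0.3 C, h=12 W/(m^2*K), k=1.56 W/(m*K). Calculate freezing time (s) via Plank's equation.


dT = -0.3 - (-29) = 28.7 K
term1 = a/(2h) = 0.114/(2*12) = 0.00475
term2 = a^2/(8k) = 0.114^2/(8*1.56) = 0.001041346154
t = rho*dH*1000/dT * (term1 + term2)
t = 1082*245*1000/28.7 * (0.00475 + 0.001041346154)
t = 53492 s

53492


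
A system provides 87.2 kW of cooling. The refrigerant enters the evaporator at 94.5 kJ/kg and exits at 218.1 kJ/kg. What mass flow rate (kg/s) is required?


dh = 218.1 - 94.5 = 123.6 kJ/kg
m_dot = Q / dh = 87.2 / 123.6 = 0.7055 kg/s

0.7055


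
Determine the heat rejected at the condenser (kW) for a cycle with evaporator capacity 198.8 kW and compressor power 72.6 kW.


Q_cond = Q_evap + W
Q_cond = 198.8 + 72.6
Q_cond = 271.4 kW

271.4


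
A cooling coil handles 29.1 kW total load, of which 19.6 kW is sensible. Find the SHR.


SHR = Q_sensible / Q_total
SHR = 19.6 / 29.1
SHR = 0.674

0.674


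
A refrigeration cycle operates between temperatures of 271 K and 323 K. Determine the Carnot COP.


dT = 323 - 271 = 52 K
COP_carnot = T_cold / dT = 271 / 52
COP_carnot = 5.212

5.212


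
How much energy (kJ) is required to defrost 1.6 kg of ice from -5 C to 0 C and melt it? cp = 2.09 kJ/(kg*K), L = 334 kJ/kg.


Sensible heat = cp * dT = 2.09 * 5 = 10.45 kJ/kg
Total per kg = 10.45 + 334 = 344.45 kJ/kg
Q = m * total = 1.6 * 344.45
Q = 551.1 kJ

551.1


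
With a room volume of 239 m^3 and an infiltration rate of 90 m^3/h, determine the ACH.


ACH = flow / volume
ACH = 90 / 239
ACH = 0.377

0.377


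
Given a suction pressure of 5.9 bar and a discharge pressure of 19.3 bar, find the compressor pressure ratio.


PR = P_high / P_low
PR = 19.3 / 5.9
PR = 3.271

3.271


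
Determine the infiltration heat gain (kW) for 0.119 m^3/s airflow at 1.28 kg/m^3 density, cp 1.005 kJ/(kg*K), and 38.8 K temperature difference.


Q = V_dot * rho * cp * dT
Q = 0.119 * 1.28 * 1.005 * 38.8
Q = 5.94 kW

5.94


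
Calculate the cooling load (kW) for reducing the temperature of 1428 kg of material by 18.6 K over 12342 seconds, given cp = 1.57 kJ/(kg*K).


Q = m * cp * dT / t
Q = 1428 * 1.57 * 18.6 / 12342
Q = 3.379 kW

3.379


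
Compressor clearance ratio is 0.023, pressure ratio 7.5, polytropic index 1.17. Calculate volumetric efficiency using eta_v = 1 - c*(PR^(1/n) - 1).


PR^(1/n) = 7.5^(1/1.17) = 5.59648842
eta_v = 1 - 0.023 * (5.59648842 - 1)
eta_v = 0.8943

0.8943


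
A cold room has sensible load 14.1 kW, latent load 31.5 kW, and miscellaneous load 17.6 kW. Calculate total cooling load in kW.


Q_total = Q_s + Q_l + Q_misc
Q_total = 14.1 + 31.5 + 17.6
Q_total = 63.2 kW

63.2


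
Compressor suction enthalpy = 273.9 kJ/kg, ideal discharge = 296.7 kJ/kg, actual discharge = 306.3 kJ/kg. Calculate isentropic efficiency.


dh_ideal = 296.7 - 273.9 = 22.8 kJ/kg
dh_actual = 306.3 - 273.9 = 32.4 kJ/kg
eta_s = dh_ideal / dh_actual = 22.8 / 32.4
eta_s = 0.7037

0.7037


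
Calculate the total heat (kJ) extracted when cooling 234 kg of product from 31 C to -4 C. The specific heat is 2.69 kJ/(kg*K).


dT = 31 - (-4) = 35 K
Q = m * cp * dT = 234 * 2.69 * 35
Q = 22031 kJ

22031


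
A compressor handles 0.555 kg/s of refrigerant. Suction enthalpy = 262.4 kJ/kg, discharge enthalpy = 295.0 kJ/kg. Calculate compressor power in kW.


dh = 295.0 - 262.4 = 32.6 kJ/kg
W = m_dot * dh = 0.555 * 32.6 = 18.09 kW

18.09


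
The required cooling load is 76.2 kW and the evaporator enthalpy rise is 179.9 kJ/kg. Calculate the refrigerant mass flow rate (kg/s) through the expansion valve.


m_dot = Q / dh
m_dot = 76.2 / 179.9
m_dot = 0.4236 kg/s

0.4236


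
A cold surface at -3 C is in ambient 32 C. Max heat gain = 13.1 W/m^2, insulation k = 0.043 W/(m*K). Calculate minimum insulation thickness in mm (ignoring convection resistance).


dT = 32 - (-3) = 35 K
thickness = k * dT / q_max * 1000
thickness = 0.043 * 35 / 13.1 * 1000
thickness = 114.9 mm

114.9


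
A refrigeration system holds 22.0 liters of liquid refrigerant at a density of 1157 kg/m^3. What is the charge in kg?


Charge = V * rho / 1000
Charge = 22.0 * 1157 / 1000
Charge = 25.45 kg

25.45


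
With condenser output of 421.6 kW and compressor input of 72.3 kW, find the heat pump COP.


COP_hp = Q_cond / W
COP_hp = 421.6 / 72.3
COP_hp = 5.831

5.831


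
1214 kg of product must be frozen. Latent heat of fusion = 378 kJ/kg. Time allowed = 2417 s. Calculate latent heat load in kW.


Q_lat = m * h_fg / t
Q_lat = 1214 * 378 / 2417
Q_lat = 189.86 kW

189.86


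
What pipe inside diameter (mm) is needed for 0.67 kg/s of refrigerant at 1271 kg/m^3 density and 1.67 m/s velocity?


A = m_dot / (rho * v) = 0.67 / (1271 * 1.67) = 0.0003156550785 m^2
d = sqrt(4*A/pi) * 1000
d = 20.0 mm

20.0


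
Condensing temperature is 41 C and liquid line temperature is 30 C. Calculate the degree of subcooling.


Subcooling = T_cond - T_liquid
Subcooling = 41 - 30
Subcooling = 11 K

11


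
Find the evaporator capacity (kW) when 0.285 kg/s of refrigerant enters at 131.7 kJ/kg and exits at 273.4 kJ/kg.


dh = 273.4 - 131.7 = 141.7 kJ/kg
Q_evap = m_dot * dh = 0.285 * 141.7
Q_evap = 40.38 kW

40.38


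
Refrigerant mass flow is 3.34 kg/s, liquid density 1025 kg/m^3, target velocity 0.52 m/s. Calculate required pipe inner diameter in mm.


A = m_dot / (rho * v) = 3.34 / (1025 * 0.52) = 0.00626641651 m^2
d = sqrt(4*A/pi) * 1000
d = 89.3 mm

89.3


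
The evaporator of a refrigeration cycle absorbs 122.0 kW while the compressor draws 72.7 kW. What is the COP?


COP = Q_evap / W
COP = 122.0 / 72.7
COP = 1.678

1.678


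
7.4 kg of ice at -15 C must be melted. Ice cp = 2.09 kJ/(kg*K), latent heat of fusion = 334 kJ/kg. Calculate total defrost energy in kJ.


Sensible heat = cp * dT = 2.09 * 15 = 31.35 kJ/kg
Total per kg = 31.35 + 334 = 365.35 kJ/kg
Q = m * total = 7.4 * 365.35
Q = 2703.6 kJ

2703.6


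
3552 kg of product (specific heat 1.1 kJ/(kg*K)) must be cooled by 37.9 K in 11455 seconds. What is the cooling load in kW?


Q = m * cp * dT / t
Q = 3552 * 1.1 * 37.9 / 11455
Q = 12.927 kW

12.927


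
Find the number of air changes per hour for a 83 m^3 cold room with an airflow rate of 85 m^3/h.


ACH = flow / volume
ACH = 85 / 83
ACH = 1.024

1.024


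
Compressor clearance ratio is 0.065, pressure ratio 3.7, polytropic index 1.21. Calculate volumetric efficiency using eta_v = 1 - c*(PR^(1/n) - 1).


PR^(1/n) = 3.7^(1/1.21) = 2.94841221
eta_v = 1 - 0.065 * (2.94841221 - 1)
eta_v = 0.8734

0.8734


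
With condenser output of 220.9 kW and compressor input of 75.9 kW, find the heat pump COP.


COP_hp = Q_cond / W
COP_hp = 220.9 / 75.9
COP_hp = 2.91

2.91


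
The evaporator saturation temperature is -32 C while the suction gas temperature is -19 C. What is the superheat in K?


Superheat = T_suction - T_evap
Superheat = -19 - (-32)
Superheat = 13 K

13


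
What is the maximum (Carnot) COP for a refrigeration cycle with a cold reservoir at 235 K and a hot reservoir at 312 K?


dT = 312 - 235 = 77 K
COP_carnot = T_cold / dT = 235 / 77
COP_carnot = 3.052

3.052


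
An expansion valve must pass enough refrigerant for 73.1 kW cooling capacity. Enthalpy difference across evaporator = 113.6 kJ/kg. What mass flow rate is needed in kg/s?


m_dot = Q / dh
m_dot = 73.1 / 113.6
m_dot = 0.6435 kg/s

0.6435
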